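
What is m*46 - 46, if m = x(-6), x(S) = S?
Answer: -322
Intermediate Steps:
m = -6
m*46 - 46 = -6*46 - 46 = -276 - 46 = -322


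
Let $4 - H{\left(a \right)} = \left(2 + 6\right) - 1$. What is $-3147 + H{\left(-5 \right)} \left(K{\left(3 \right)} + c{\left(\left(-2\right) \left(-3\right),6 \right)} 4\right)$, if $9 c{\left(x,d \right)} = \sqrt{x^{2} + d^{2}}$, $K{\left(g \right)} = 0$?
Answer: $-3147 - 8 \sqrt{2} \approx -3158.3$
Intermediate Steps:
$c{\left(x,d \right)} = \frac{\sqrt{d^{2} + x^{2}}}{9}$ ($c{\left(x,d \right)} = \frac{\sqrt{x^{2} + d^{2}}}{9} = \frac{\sqrt{d^{2} + x^{2}}}{9}$)
$H{\left(a \right)} = -3$ ($H{\left(a \right)} = 4 - \left(\left(2 + 6\right) - 1\right) = 4 - \left(8 - 1\right) = 4 - 7 = -3$)
$-3147 + H{\left(-5 \right)} \left(K{\left(3 \right)} + c{\left(\left(-2\right) \left(-3\right),6 \right)} 4\right) = -3147 - 3 \left(0 + \frac{\sqrt{6^{2} + \left(\left(-2\right) \left(-3\right)\right)^{2}}}{9} \cdot 4\right) = -3147 - 3 \left(0 + \frac{\sqrt{36 + 6^{2}}}{9} \cdot 4\right) = -3147 - 3 \left(0 + \frac{\sqrt{36 + 36}}{9} \cdot 4\right) = -3147 - 3 \left(0 + \frac{\sqrt{72}}{9} \cdot 4\right) = -3147 - 3 \left(0 + \frac{6 \sqrt{2}}{9} \cdot 4\right) = -3147 - 3 \left(0 + \frac{2 \sqrt{2}}{3} \cdot 4\right) = -3147 - 3 \left(0 + \frac{8 \sqrt{2}}{3}\right) = -3147 - 3 \frac{8 \sqrt{2}}{3} = -3147 - 8 \sqrt{2}$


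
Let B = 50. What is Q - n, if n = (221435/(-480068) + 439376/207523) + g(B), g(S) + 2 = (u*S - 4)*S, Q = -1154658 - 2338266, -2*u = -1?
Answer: -348087655037874271/99625151564 ≈ -3.4940e+6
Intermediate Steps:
u = ½ (u = -½*(-1) = ½ ≈ 0.50000)
Q = -3492924
g(S) = -2 + S*(-4 + S/2) (g(S) = -2 + (S/2 - 4)*S = -2 + (-4 + S/2)*S = -2 + S*(-4 + S/2))
n = 104572136341135/99625151564 (n = (221435/(-480068) + 439376/207523) + (-2 + (½)*50² - 4*50) = (221435*(-1/480068) + 439376*(1/207523)) + (-2 + (½)*2500 - 200) = (-221435/480068 + 439376/207523) + (-2 + 1250 - 200) = 164977502063/99625151564 + 1048 = 104572136341135/99625151564 ≈ 1049.7)
Q - n = -3492924 - 1*104572136341135/99625151564 = -3492924 - 104572136341135/99625151564 = -348087655037874271/99625151564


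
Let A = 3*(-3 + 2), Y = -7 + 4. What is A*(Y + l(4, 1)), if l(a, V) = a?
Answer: -3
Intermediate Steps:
Y = -3
A = -3 (A = 3*(-1) = -3)
A*(Y + l(4, 1)) = -3*(-3 + 4) = -3*1 = -3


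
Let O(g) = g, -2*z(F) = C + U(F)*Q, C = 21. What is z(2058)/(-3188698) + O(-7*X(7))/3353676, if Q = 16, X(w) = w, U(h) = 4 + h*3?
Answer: 41407762505/2673464988462 ≈ 0.015488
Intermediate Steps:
U(h) = 4 + 3*h
z(F) = -85/2 - 24*F (z(F) = -(21 + (4 + 3*F)*16)/2 = -(21 + (64 + 48*F))/2 = -(85 + 48*F)/2 = -85/2 - 24*F)
z(2058)/(-3188698) + O(-7*X(7))/3353676 = (-85/2 - 24*2058)/(-3188698) - 7*7/3353676 = (-85/2 - 49392)*(-1/3188698) - 49*1/3353676 = -98869/2*(-1/3188698) - 49/3353676 = 98869/6377396 - 49/3353676 = 41407762505/2673464988462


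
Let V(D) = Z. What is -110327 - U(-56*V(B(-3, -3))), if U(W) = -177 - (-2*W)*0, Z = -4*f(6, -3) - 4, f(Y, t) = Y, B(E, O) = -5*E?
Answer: -110150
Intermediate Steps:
Z = -28 (Z = -4*6 - 4 = -24 - 4 = -28)
V(D) = -28
U(W) = -177 (U(W) = -177 - 1*0 = -177 + 0 = -177)
-110327 - U(-56*V(B(-3, -3))) = -110327 - 1*(-177) = -110327 + 177 = -110150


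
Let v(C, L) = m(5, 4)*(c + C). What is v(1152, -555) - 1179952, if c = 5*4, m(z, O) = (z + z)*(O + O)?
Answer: -1086192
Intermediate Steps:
m(z, O) = 4*O*z (m(z, O) = (2*z)*(2*O) = 4*O*z)
c = 20
v(C, L) = 1600 + 80*C (v(C, L) = (4*4*5)*(20 + C) = 80*(20 + C) = 1600 + 80*C)
v(1152, -555) - 1179952 = (1600 + 80*1152) - 1179952 = (1600 + 92160) - 1179952 = 93760 - 1179952 = -1086192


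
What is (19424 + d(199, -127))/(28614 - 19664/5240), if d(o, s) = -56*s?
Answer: 2172635/2342464 ≈ 0.92750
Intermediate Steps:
(19424 + d(199, -127))/(28614 - 19664/5240) = (19424 - 56*(-127))/(28614 - 19664/5240) = (19424 + 7112)/(28614 - 19664*1/5240) = 26536/(28614 - 2458/655) = 26536/(18739712/655) = 26536*(655/18739712) = 2172635/2342464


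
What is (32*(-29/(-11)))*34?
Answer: 31552/11 ≈ 2868.4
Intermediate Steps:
(32*(-29/(-11)))*34 = (32*(-29*(-1/11)))*34 = (32*(29/11))*34 = (928/11)*34 = 31552/11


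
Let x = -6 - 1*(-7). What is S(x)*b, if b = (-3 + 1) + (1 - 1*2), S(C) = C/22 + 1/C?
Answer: -69/22 ≈ -3.1364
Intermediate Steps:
x = 1 (x = -6 + 7 = 1)
S(C) = 1/C + C/22 (S(C) = C*(1/22) + 1/C = C/22 + 1/C = 1/C + C/22)
b = -3 (b = -2 + (1 - 2) = -2 - 1 = -3)
S(x)*b = (1/1 + (1/22)*1)*(-3) = (1 + 1/22)*(-3) = (23/22)*(-3) = -69/22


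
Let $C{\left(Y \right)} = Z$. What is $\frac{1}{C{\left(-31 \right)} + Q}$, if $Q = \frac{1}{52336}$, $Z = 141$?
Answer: $\frac{52336}{7379377} \approx 0.0070922$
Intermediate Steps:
$C{\left(Y \right)} = 141$
$Q = \frac{1}{52336} \approx 1.9107 \cdot 10^{-5}$
$\frac{1}{C{\left(-31 \right)} + Q} = \frac{1}{141 + \frac{1}{52336}} = \frac{1}{\frac{7379377}{52336}} = \frac{52336}{7379377}$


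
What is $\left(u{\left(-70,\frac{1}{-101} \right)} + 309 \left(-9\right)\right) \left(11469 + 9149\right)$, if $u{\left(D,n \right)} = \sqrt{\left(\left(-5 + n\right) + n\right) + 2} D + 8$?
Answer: $-57173714 - \frac{1443260 i \sqrt{30805}}{101} \approx -5.7174 \cdot 10^{7} - 2.508 \cdot 10^{6} i$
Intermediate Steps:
$u{\left(D,n \right)} = 8 + D \sqrt{-3 + 2 n}$ ($u{\left(D,n \right)} = \sqrt{\left(-5 + 2 n\right) + 2} D + 8 = \sqrt{-3 + 2 n} D + 8 = D \sqrt{-3 + 2 n} + 8 = 8 + D \sqrt{-3 + 2 n}$)
$\left(u{\left(-70,\frac{1}{-101} \right)} + 309 \left(-9\right)\right) \left(11469 + 9149\right) = \left(\left(8 - 70 \sqrt{-3 + \frac{2}{-101}}\right) + 309 \left(-9\right)\right) \left(11469 + 9149\right) = \left(\left(8 - 70 \sqrt{-3 + 2 \left(- \frac{1}{101}\right)}\right) - 2781\right) 20618 = \left(\left(8 - 70 \sqrt{-3 - \frac{2}{101}}\right) - 2781\right) 20618 = \left(\left(8 - 70 \sqrt{- \frac{305}{101}}\right) - 2781\right) 20618 = \left(\left(8 - 70 \frac{i \sqrt{30805}}{101}\right) - 2781\right) 20618 = \left(\left(8 - \frac{70 i \sqrt{30805}}{101}\right) - 2781\right) 20618 = \left(-2773 - \frac{70 i \sqrt{30805}}{101}\right) 20618 = -57173714 - \frac{1443260 i \sqrt{30805}}{101}$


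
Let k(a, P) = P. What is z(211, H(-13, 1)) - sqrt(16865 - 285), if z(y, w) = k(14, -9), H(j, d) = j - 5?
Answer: -9 - 2*sqrt(4145) ≈ -137.76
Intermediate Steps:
H(j, d) = -5 + j
z(y, w) = -9
z(211, H(-13, 1)) - sqrt(16865 - 285) = -9 - sqrt(16865 - 285) = -9 - sqrt(16580) = -9 - 2*sqrt(4145)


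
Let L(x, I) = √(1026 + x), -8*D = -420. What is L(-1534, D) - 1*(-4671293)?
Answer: 4671293 + 2*I*√127 ≈ 4.6713e+6 + 22.539*I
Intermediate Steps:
D = 105/2 (D = -⅛*(-420) = 105/2 ≈ 52.500)
L(-1534, D) - 1*(-4671293) = √(1026 - 1534) - 1*(-4671293) = √(-508) + 4671293 = 2*I*√127 + 4671293 = 4671293 + 2*I*√127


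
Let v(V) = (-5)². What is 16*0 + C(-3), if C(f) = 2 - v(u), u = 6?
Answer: -23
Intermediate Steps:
v(V) = 25
C(f) = -23 (C(f) = 2 - 1*25 = 2 - 25 = -23)
16*0 + C(-3) = 16*0 - 23 = 0 - 23 = -23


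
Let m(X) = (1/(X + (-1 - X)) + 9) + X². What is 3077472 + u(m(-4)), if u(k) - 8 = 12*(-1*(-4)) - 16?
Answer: 3077512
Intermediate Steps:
m(X) = 8 + X² (m(X) = (1/(-1) + 9) + X² = (-1 + 9) + X² = 8 + X²)
u(k) = 40 (u(k) = 8 + (12*(-1*(-4)) - 16) = 8 + (12*4 - 16) = 8 + (48 - 16) = 8 + 32 = 40)
3077472 + u(m(-4)) = 3077472 + 40 = 3077512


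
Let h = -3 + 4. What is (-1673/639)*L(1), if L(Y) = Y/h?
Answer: -1673/639 ≈ -2.6182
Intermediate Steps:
h = 1
L(Y) = Y (L(Y) = Y/1 = Y*1 = Y)
(-1673/639)*L(1) = -1673/639*1 = -1673/639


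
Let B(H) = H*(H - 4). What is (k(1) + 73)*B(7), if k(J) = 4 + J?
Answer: 1638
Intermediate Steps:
B(H) = H*(-4 + H)
(k(1) + 73)*B(7) = ((4 + 1) + 73)*(7*(-4 + 7)) = (5 + 73)*(7*3) = 78*21 = 1638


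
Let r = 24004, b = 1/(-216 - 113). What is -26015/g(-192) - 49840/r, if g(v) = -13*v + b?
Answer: -5599464465/447992653 ≈ -12.499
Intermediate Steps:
b = -1/329 (b = 1/(-329) = -1/329 ≈ -0.0030395)
g(v) = -1/329 - 13*v (g(v) = -13*v - 1/329 = -1/329 - 13*v)
-26015/g(-192) - 49840/r = -26015/(-1/329 - 13*(-192)) - 49840/24004 = -26015/(-1/329 + 2496) - 49840*1/24004 = -26015/821183/329 - 12460/6001 = -26015*329/821183 - 12460/6001 = -778085/74653 - 12460/6001 = -5599464465/447992653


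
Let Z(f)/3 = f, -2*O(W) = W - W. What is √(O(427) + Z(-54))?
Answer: 9*I*√2 ≈ 12.728*I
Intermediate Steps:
O(W) = 0 (O(W) = -(W - W)/2 = -½*0 = 0)
Z(f) = 3*f
√(O(427) + Z(-54)) = √(0 + 3*(-54)) = √(0 - 162) = √(-162) = 9*I*√2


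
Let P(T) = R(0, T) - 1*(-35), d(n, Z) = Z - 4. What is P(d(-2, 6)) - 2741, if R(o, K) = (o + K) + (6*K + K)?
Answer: -2690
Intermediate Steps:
d(n, Z) = -4 + Z
R(o, K) = o + 8*K (R(o, K) = (K + o) + 7*K = o + 8*K)
P(T) = 35 + 8*T (P(T) = (0 + 8*T) - 1*(-35) = 8*T + 35 = 35 + 8*T)
P(d(-2, 6)) - 2741 = (35 + 8*(-4 + 6)) - 2741 = (35 + 8*2) - 2741 = (35 + 16) - 2741 = 51 - 2741 = -2690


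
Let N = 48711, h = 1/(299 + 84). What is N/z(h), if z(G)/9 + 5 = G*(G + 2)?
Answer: -2381789293/2198034 ≈ -1083.6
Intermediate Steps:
h = 1/383 ≈ 0.0026110
z(G) = -45 + 9*G*(2 + G) (z(G) = -45 + 9*(G*(G + 2)) = -45 + 9*(G*(2 + G)) = -45 + 9*G*(2 + G))
N/z(h) = 48711/(-45 + 9*(1/383)² + 18*(1/383)) = 48711/(-45 + 9*(1/146689) + 18/383) = 48711/(-45 + 9/146689 + 18/383) = 48711/(-6594102/146689) = 48711*(-146689/6594102) = -2381789293/2198034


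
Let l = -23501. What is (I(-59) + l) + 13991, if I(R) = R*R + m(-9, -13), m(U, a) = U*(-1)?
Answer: -6020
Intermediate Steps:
m(U, a) = -U
I(R) = 9 + R**2 (I(R) = R*R - 1*(-9) = R**2 + 9 = 9 + R**2)
(I(-59) + l) + 13991 = ((9 + (-59)**2) - 23501) + 13991 = ((9 + 3481) - 23501) + 13991 = (3490 - 23501) + 13991 = -20011 + 13991 = -6020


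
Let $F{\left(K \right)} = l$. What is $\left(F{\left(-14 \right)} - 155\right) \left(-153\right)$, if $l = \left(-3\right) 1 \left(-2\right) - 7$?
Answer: $23868$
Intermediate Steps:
$l = -1$ ($l = \left(-3\right) \left(-2\right) - 7 = 6 - 7 = -1$)
$F{\left(K \right)} = -1$
$\left(F{\left(-14 \right)} - 155\right) \left(-153\right) = \left(-1 - 155\right) \left(-153\right) = \left(-156\right) \left(-153\right) = 23868$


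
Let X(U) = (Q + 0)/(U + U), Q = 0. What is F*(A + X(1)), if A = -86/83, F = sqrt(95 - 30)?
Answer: -86*sqrt(65)/83 ≈ -8.3537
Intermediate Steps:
F = sqrt(65) ≈ 8.0623
X(U) = 0 (X(U) = (0 + 0)/(U + U) = 0/((2*U)) = 0*(1/(2*U)) = 0)
A = -86/83 (A = -86*1/83 = -86/83 ≈ -1.0361)
F*(A + X(1)) = sqrt(65)*(-86/83 + 0) = sqrt(65)*(-86/83) = -86*sqrt(65)/83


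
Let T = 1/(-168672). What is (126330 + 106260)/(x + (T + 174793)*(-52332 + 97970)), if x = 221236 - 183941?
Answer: 3923142048/134553706386025 ≈ 2.9157e-5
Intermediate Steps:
T = -1/168672 ≈ -5.9287e-6
x = 37295
(126330 + 106260)/(x + (T + 174793)*(-52332 + 97970)) = (126330 + 106260)/(37295 + (-1/168672 + 174793)*(-52332 + 97970)) = 232590/(37295 + (29482684895/168672)*45638) = 232590/(37295 + 672765386619005/84336) = 232590/(672768531930125/84336) = 232590*(84336/672768531930125) = 3923142048/134553706386025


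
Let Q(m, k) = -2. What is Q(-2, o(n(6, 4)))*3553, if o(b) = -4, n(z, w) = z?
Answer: -7106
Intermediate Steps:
Q(-2, o(n(6, 4)))*3553 = -2*3553 = -7106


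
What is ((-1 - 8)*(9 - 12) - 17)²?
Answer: 100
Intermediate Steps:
((-1 - 8)*(9 - 12) - 17)² = (-9*(-3) - 17)² = (27 - 17)² = 10² = 100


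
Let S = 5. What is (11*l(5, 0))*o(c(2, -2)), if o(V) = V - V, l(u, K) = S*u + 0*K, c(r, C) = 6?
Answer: 0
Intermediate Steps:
l(u, K) = 5*u (l(u, K) = 5*u + 0*K = 5*u + 0 = 5*u)
o(V) = 0
(11*l(5, 0))*o(c(2, -2)) = (11*(5*5))*0 = (11*25)*0 = 275*0 = 0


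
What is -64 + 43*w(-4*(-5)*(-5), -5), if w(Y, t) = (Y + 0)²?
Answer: 429936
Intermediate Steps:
w(Y, t) = Y²
-64 + 43*w(-4*(-5)*(-5), -5) = -64 + 43*(-4*(-5)*(-5))² = -64 + 43*(20*(-5))² = -64 + 43*(-100)² = -64 + 43*10000 = -64 + 430000 = 429936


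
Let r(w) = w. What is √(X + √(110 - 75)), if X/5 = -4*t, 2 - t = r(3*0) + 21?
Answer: √(380 + √35) ≈ 19.645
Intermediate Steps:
t = -19 (t = 2 - (3*0 + 21) = 2 - (0 + 21) = 2 - 1*21 = 2 - 21 = -19)
X = 380 (X = 5*(-4*(-19)) = 5*76 = 380)
√(X + √(110 - 75)) = √(380 + √(110 - 75)) = √(380 + √35)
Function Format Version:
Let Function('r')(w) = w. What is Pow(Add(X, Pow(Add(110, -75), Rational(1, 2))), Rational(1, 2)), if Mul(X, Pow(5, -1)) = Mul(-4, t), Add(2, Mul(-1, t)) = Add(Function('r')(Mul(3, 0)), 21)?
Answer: Pow(Add(380, Pow(35, Rational(1, 2))), Rational(1, 2)) ≈ 19.645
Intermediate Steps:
t = -19 (t = Add(2, Mul(-1, Add(Mul(3, 0), 21))) = Add(2, Mul(-1, Add(0, 21))) = Add(2, Mul(-1, 21)) = Add(2, -21) = -19)
X = 380 (X = Mul(5, Mul(-4, -19)) = Mul(5, 76) = 380)
Pow(Add(X, Pow(Add(110, -75), Rational(1, 2))), Rational(1, 2)) = Pow(Add(380, Pow(Add(110, -75), Rational(1, 2))), Rational(1, 2)) = Pow(Add(380, Pow(35, Rational(1, 2))), Rational(1, 2))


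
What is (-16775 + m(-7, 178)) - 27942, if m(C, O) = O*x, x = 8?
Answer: -43293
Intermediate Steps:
m(C, O) = 8*O (m(C, O) = O*8 = 8*O)
(-16775 + m(-7, 178)) - 27942 = (-16775 + 8*178) - 27942 = (-16775 + 1424) - 27942 = -15351 - 27942 = -43293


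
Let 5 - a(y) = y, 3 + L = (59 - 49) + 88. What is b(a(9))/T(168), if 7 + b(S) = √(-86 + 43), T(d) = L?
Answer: -7/95 + I*√43/95 ≈ -0.073684 + 0.069026*I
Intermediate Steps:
L = 95 (L = -3 + ((59 - 49) + 88) = -3 + (10 + 88) = -3 + 98 = 95)
T(d) = 95
a(y) = 5 - y
b(S) = -7 + I*√43 (b(S) = -7 + √(-86 + 43) = -7 + √(-43) = -7 + I*√43)
b(a(9))/T(168) = (-7 + I*√43)/95 = (-7 + I*√43)*(1/95) = -7/95 + I*√43/95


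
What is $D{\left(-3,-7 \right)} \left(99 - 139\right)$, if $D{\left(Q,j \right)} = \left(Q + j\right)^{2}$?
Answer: $-4000$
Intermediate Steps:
$D{\left(-3,-7 \right)} \left(99 - 139\right) = \left(-3 - 7\right)^{2} \left(99 - 139\right) = \left(-10\right)^{2} \left(-40\right) = 100 \left(-40\right) = -4000$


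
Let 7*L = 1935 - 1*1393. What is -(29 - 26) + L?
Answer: 521/7 ≈ 74.429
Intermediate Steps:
L = 542/7 (L = (1935 - 1*1393)/7 = (1935 - 1393)/7 = (⅐)*542 = 542/7 ≈ 77.429)
-(29 - 26) + L = -(29 - 26) + 542/7 = -1*3 + 542/7 = -3 + 542/7 = 521/7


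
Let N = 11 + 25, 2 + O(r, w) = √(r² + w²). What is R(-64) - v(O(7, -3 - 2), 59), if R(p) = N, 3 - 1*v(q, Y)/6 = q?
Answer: 6 + 6*√74 ≈ 57.614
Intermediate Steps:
O(r, w) = -2 + √(r² + w²)
N = 36
v(q, Y) = 18 - 6*q
R(p) = 36
R(-64) - v(O(7, -3 - 2), 59) = 36 - (18 - 6*(-2 + √(7² + (-3 - 2)²))) = 36 - (18 - 6*(-2 + √(49 + (-5)²))) = 36 - (18 - 6*(-2 + √(49 + 25))) = 36 - (18 - 6*(-2 + √74)) = 36 - (18 + (12 - 6*√74)) = 36 - (30 - 6*√74) = 36 + (-30 + 6*√74) = 6 + 6*√74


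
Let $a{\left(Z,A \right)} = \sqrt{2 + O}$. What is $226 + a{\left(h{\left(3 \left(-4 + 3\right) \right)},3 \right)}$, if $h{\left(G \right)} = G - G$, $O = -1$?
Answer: $227$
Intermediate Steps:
$h{\left(G \right)} = 0$
$a{\left(Z,A \right)} = 1$ ($a{\left(Z,A \right)} = \sqrt{2 - 1} = \sqrt{1} = 1$)
$226 + a{\left(h{\left(3 \left(-4 + 3\right) \right)},3 \right)} = 226 + 1 = 227$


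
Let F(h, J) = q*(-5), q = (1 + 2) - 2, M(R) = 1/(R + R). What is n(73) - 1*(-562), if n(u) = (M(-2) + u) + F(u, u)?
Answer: 2519/4 ≈ 629.75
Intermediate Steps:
M(R) = 1/(2*R)
q = 1 (q = 3 - 2 = 1)
F(h, J) = -5 (F(h, J) = 1*(-5) = -5)
n(u) = -21/4 + u (n(u) = ((½)/(-2) + u) - 5 = ((½)*(-½) + u) - 5 = (-¼ + u) - 5 = -21/4 + u)
n(73) - 1*(-562) = (-21/4 + 73) - 1*(-562) = 271/4 + 562 = 2519/4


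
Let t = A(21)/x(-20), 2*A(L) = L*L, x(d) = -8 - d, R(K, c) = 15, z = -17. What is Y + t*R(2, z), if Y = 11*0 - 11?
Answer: 2117/8 ≈ 264.63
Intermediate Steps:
Y = -11 (Y = 0 - 11 = -11)
A(L) = L**2/2 (A(L) = (L*L)/2 = L**2/2)
t = 147/8 (t = ((1/2)*21**2)/(-8 - 1*(-20)) = ((1/2)*441)/(-8 + 20) = (441/2)/12 = (441/2)*(1/12) = 147/8 ≈ 18.375)
Y + t*R(2, z) = -11 + (147/8)*15 = -11 + 2205/8 = 2117/8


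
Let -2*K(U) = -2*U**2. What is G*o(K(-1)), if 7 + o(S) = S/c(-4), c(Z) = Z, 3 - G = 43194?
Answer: 1252539/4 ≈ 3.1314e+5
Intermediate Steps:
G = -43191 (G = 3 - 1*43194 = 3 - 43194 = -43191)
K(U) = U**2 (K(U) = -(-1)*U**2 = U**2)
o(S) = -7 - S/4 (o(S) = -7 + S/(-4) = -7 + S*(-1/4) = -7 - S/4)
G*o(K(-1)) = -43191*(-7 - 1/4*(-1)**2) = -43191*(-7 - 1/4*1) = -43191*(-7 - 1/4) = -43191*(-29/4) = 1252539/4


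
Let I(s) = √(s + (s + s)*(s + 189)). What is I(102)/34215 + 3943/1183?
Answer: 3943/1183 + √59466/34215 ≈ 3.3402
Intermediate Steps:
I(s) = √(s + 2*s*(189 + s)) (I(s) = √(s + (2*s)*(189 + s)) = √(s + 2*s*(189 + s)))
I(102)/34215 + 3943/1183 = √(102*(379 + 2*102))/34215 + 3943/1183 = √(102*(379 + 204))*(1/34215) + 3943*(1/1183) = √(102*583)*(1/34215) + 3943/1183 = √59466*(1/34215) + 3943/1183 = √59466/34215 + 3943/1183 = 3943/1183 + √59466/34215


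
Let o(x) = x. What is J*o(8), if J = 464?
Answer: 3712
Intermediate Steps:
J*o(8) = 464*8 = 3712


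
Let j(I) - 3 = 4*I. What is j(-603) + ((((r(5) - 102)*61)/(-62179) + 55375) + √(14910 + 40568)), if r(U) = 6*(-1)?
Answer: 3293379502/62179 + √55478 ≈ 53202.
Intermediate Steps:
r(U) = -6
j(I) = 3 + 4*I
j(-603) + ((((r(5) - 102)*61)/(-62179) + 55375) + √(14910 + 40568)) = (3 + 4*(-603)) + ((((-6 - 102)*61)/(-62179) + 55375) + √(14910 + 40568)) = (3 - 2412) + ((-108*61*(-1/62179) + 55375) + √55478) = -2409 + ((-6588*(-1/62179) + 55375) + √55478) = -2409 + ((6588/62179 + 55375) + √55478) = -2409 + (3443168713/62179 + √55478) = 3293379502/62179 + √55478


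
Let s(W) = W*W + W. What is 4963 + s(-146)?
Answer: 26133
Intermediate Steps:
s(W) = W + W² (s(W) = W² + W = W + W²)
4963 + s(-146) = 4963 - 146*(1 - 146) = 4963 - 146*(-145) = 4963 + 21170 = 26133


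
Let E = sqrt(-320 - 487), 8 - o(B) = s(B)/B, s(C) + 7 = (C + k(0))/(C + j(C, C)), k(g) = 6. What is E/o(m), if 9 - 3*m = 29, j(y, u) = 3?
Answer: 44*I*sqrt(807)/307 ≈ 4.0715*I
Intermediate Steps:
s(C) = -7 + (6 + C)/(3 + C) (s(C) = -7 + (C + 6)/(C + 3) = -7 + (6 + C)/(3 + C))
m = -20/3 (m = 3 - 1/3*29 = 3 - 29/3 = -20/3 ≈ -6.6667)
o(B) = 8 - 3*(-5 - 2*B)/(B*(3 + B)) (o(B) = 8 - 3*(-5 - 2*B)/(3 + B)/B = 8 - 3*(-5 - 2*B)/(B*(3 + B)))
E = I*sqrt(807) (E = sqrt(-807) = I*sqrt(807) ≈ 28.408*I)
E/o(m) = (I*sqrt(807))/(((15 + 8*(-20/3)**2 + 30*(-20/3))/((-20/3)*(3 - 20/3)))) = (I*sqrt(807))/((-3*(15 + 8*(400/9) - 200)/(20*(-11/3)))) = (I*sqrt(807))/((-3/20*(-3/11)*(15 + 3200/9 - 200))) = (I*sqrt(807))/((-3/20*(-3/11)*1535/9)) = (I*sqrt(807))/(307/44) = (I*sqrt(807))*(44/307) = 44*I*sqrt(807)/307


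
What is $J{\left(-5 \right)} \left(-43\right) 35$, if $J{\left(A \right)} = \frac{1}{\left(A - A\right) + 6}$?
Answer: $- \frac{1505}{6} \approx -250.83$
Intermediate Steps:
$J{\left(A \right)} = \frac{1}{6}$ ($J{\left(A \right)} = \frac{1}{0 + 6} = \frac{1}{6}$)
$J{\left(-5 \right)} \left(-43\right) 35 = \frac{1}{6} \left(-43\right) 35 = \left(- \frac{43}{6}\right) 35 = - \frac{1505}{6}$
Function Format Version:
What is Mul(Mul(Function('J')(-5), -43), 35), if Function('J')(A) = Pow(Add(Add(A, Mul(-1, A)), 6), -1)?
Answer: Rational(-1505, 6) ≈ -250.83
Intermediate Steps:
Function('J')(A) = Rational(1, 6) (Function('J')(A) = Pow(Add(0, 6), -1) = Pow(6, -1) = Rational(1, 6))
Mul(Mul(Function('J')(-5), -43), 35) = Mul(Mul(Rational(1, 6), -43), 35) = Mul(Rational(-43, 6), 35) = Rational(-1505, 6)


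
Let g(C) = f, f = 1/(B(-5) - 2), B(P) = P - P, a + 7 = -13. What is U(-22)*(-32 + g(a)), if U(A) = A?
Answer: 715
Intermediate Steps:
a = -20 (a = -7 - 13 = -20)
B(P) = 0
f = -½ (f = 1/(0 - 2) = 1/(-2) = -½ ≈ -0.50000)
g(C) = -½
U(-22)*(-32 + g(a)) = -22*(-32 - ½) = -22*(-65/2) = 715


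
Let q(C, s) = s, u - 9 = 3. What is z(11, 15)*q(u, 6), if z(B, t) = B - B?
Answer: 0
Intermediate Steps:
u = 12 (u = 9 + 3 = 12)
z(B, t) = 0
z(11, 15)*q(u, 6) = 0*6 = 0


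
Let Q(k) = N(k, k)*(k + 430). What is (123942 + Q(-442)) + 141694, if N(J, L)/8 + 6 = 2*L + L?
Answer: 393508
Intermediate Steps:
N(J, L) = -48 + 24*L (N(J, L) = -48 + 8*(2*L + L) = -48 + 8*(3*L) = -48 + 24*L)
Q(k) = (-48 + 24*k)*(430 + k) (Q(k) = (-48 + 24*k)*(k + 430) = (-48 + 24*k)*(430 + k))
(123942 + Q(-442)) + 141694 = (123942 + 24*(-2 - 442)*(430 - 442)) + 141694 = (123942 + 24*(-444)*(-12)) + 141694 = (123942 + 127872) + 141694 = 251814 + 141694 = 393508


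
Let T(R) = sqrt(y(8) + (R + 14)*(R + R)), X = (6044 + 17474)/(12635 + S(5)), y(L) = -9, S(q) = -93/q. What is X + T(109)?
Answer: 58795/31541 + sqrt(26805) ≈ 165.59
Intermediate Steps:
X = 58795/31541 (X = (6044 + 17474)/(12635 - 93/5) = 23518/(12635 - 93*1/5) = 23518/(12635 - 93/5) = 23518/(63082/5) = 23518*(5/63082) = 58795/31541 ≈ 1.8641)
T(R) = sqrt(-9 + 2*R*(14 + R)) (T(R) = sqrt(-9 + (R + 14)*(R + R)) = sqrt(-9 + (14 + R)*(2*R)) = sqrt(-9 + 2*R*(14 + R)))
X + T(109) = 58795/31541 + sqrt(-9 + 2*109**2 + 28*109) = 58795/31541 + sqrt(-9 + 2*11881 + 3052) = 58795/31541 + sqrt(-9 + 23762 + 3052) = 58795/31541 + sqrt(26805)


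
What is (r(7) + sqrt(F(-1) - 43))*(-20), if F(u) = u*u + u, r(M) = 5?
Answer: -100 - 20*I*sqrt(43) ≈ -100.0 - 131.15*I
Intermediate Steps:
F(u) = u + u**2 (F(u) = u**2 + u = u + u**2)
(r(7) + sqrt(F(-1) - 43))*(-20) = (5 + sqrt(-(1 - 1) - 43))*(-20) = (5 + sqrt(-1*0 - 43))*(-20) = (5 + sqrt(0 - 43))*(-20) = (5 + sqrt(-43))*(-20) = (5 + I*sqrt(43))*(-20) = -100 - 20*I*sqrt(43)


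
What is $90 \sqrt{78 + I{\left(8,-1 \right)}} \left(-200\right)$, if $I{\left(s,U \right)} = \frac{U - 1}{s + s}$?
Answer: $- 4500 \sqrt{1246} \approx -1.5884 \cdot 10^{5}$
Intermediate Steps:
$I{\left(s,U \right)} = \frac{-1 + U}{2 s}$
$90 \sqrt{78 + I{\left(8,-1 \right)}} \left(-200\right) = 90 \sqrt{78 + \frac{-1 - 1}{2 \cdot 8}} \left(-200\right) = 90 \sqrt{78 + \frac{1}{2} \cdot \frac{1}{8} \left(-2\right)} \left(-200\right) = 90 \sqrt{78 - \frac{1}{8}} \left(-200\right) = 90 \sqrt{\frac{623}{8}} \left(-200\right) = 90 \frac{\sqrt{1246}}{4} \left(-200\right) = \frac{45 \sqrt{1246}}{2} \left(-200\right) = - 4500 \sqrt{1246}$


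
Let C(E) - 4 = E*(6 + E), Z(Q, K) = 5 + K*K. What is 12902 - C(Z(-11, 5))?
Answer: 11818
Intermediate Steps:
Z(Q, K) = 5 + K²
C(E) = 4 + E*(6 + E)
12902 - C(Z(-11, 5)) = 12902 - (4 + (5 + 5²)² + 6*(5 + 5²)) = 12902 - (4 + (5 + 25)² + 6*(5 + 25)) = 12902 - (4 + 30² + 6*30) = 12902 - (4 + 900 + 180) = 12902 - 1*1084 = 12902 - 1084 = 11818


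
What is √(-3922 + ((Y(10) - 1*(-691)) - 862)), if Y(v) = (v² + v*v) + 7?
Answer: I*√3886 ≈ 62.338*I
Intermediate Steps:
Y(v) = 7 + 2*v² (Y(v) = (v² + v²) + 7 = 2*v² + 7 = 7 + 2*v²)
√(-3922 + ((Y(10) - 1*(-691)) - 862)) = √(-3922 + (((7 + 2*10²) - 1*(-691)) - 862)) = √(-3922 + (((7 + 2*100) + 691) - 862)) = √(-3922 + (((7 + 200) + 691) - 862)) = √(-3922 + ((207 + 691) - 862)) = √(-3922 + (898 - 862)) = √(-3922 + 36) = √(-3886) = I*√3886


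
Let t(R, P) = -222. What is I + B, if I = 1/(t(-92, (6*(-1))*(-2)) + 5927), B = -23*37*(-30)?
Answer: 145648651/5705 ≈ 25530.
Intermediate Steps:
B = 25530 (B = -851*(-30) = 25530)
I = 1/5705 (I = 1/(-222 + 5927) = 1/5705 ≈ 0.00017528)
I + B = 1/5705 + 25530 = 145648651/5705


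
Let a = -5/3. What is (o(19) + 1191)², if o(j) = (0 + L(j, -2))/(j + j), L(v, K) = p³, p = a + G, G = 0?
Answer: 1492895429281/1052676 ≈ 1.4182e+6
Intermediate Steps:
a = -5/3 (a = -5*⅓ = -5/3 ≈ -1.6667)
p = -5/3 (p = -5/3 + 0 = -5/3 ≈ -1.6667)
L(v, K) = -125/27 (L(v, K) = (-5/3)³ = -125/27)
o(j) = -125/(54*j) (o(j) = (0 - 125/27)/(j + j) = -125*1/(2*j)/27 = -125/(54*j))
(o(19) + 1191)² = (-125/54/19 + 1191)² = (-125/54*1/19 + 1191)² = (-125/1026 + 1191)² = (1221841/1026)² = 1492895429281/1052676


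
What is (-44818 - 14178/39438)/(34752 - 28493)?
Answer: -26781007/3740037 ≈ -7.1606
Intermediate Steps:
(-44818 - 14178/39438)/(34752 - 28493) = (-44818 - 14178*1/39438)/6259 = (-44818 - 2363/6573)*(1/6259) = -294591077/6573*1/6259 = -26781007/3740037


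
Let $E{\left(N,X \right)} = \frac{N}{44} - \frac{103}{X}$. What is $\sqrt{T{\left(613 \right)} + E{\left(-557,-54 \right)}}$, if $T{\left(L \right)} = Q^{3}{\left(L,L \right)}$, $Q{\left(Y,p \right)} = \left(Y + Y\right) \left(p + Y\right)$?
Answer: $\frac{\sqrt{133129163020608165929595}}{198} \approx 1.8428 \cdot 10^{9}$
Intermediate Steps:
$Q{\left(Y,p \right)} = 2 Y \left(Y + p\right)$
$E{\left(N,X \right)} = - \frac{103}{X} + \frac{N}{44}$ ($E{\left(N,X \right)} = N \frac{1}{44} - \frac{103}{X} = \frac{N}{44} - \frac{103}{X} = - \frac{103}{X} + \frac{N}{44}$)
$T{\left(L \right)} = 64 L^{6}$ ($T{\left(L \right)} = \left(2 L \left(L + L\right)\right)^{3} = \left(2 L 2 L\right)^{3} = \left(4 L^{2}\right)^{3} = 64 L^{6}$)
$\sqrt{T{\left(613 \right)} + E{\left(-557,-54 \right)}} = \sqrt{64 \cdot 613^{6} + \left(- \frac{103}{-54} + \frac{1}{44} \left(-557\right)\right)} = \sqrt{64 \cdot 53059462610881609 - \frac{12773}{1188}} = \sqrt{3395805607096422976 + \left(\frac{103}{54} - \frac{557}{44}\right)} = \sqrt{3395805607096422976 - \frac{12773}{1188}} = \sqrt{\frac{4034217061230550482715}{1188}} = \frac{\sqrt{133129163020608165929595}}{198}$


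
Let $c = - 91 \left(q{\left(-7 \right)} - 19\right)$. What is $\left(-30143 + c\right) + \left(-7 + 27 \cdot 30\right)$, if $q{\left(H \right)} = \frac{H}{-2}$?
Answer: $- \frac{55859}{2} \approx -27930.0$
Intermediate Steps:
$q{\left(H \right)} = - \frac{H}{2}$ ($q{\left(H \right)} = H \left(- \frac{1}{2}\right) = - \frac{H}{2}$)
$c = \frac{2821}{2}$ ($c = - 91 \left(\left(- \frac{1}{2}\right) \left(-7\right) - 19\right) = - 91 \left(\frac{7}{2} - 19\right) = \left(-91\right) \left(- \frac{31}{2}\right) = \frac{2821}{2} \approx 1410.5$)
$\left(-30143 + c\right) + \left(-7 + 27 \cdot 30\right) = \left(-30143 + \frac{2821}{2}\right) + \left(-7 + 27 \cdot 30\right) = - \frac{57465}{2} + \left(-7 + 810\right) = - \frac{57465}{2} + 803 = - \frac{55859}{2}$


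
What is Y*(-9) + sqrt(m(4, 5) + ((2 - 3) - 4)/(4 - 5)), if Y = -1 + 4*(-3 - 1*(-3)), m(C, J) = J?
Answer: 9 + sqrt(10) ≈ 12.162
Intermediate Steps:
Y = -1 (Y = -1 + 4*(-3 + 3) = -1 + 4*0 = -1 + 0 = -1)
Y*(-9) + sqrt(m(4, 5) + ((2 - 3) - 4)/(4 - 5)) = -1*(-9) + sqrt(5 + ((2 - 3) - 4)/(4 - 5)) = 9 + sqrt(5 + (-1 - 4)/(-1)) = 9 + sqrt(5 - 5*(-1)) = 9 + sqrt(5 + 5) = 9 + sqrt(10)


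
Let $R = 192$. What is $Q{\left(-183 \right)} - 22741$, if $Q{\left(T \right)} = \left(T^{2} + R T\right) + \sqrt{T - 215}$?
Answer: $-24388 + i \sqrt{398} \approx -24388.0 + 19.95 i$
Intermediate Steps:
$Q{\left(T \right)} = T^{2} + \sqrt{-215 + T} + 192 T$ ($Q{\left(T \right)} = \left(T^{2} + 192 T\right) + \sqrt{T - 215} = \left(T^{2} + 192 T\right) + \sqrt{-215 + T} = T^{2} + \sqrt{-215 + T} + 192 T$)
$Q{\left(-183 \right)} - 22741 = \left(\left(-183\right)^{2} + \sqrt{-215 - 183} + 192 \left(-183\right)\right) - 22741 = \left(33489 + \sqrt{-398} - 35136\right) - 22741 = \left(33489 + i \sqrt{398} - 35136\right) - 22741 = \left(-1647 + i \sqrt{398}\right) - 22741 = -24388 + i \sqrt{398}$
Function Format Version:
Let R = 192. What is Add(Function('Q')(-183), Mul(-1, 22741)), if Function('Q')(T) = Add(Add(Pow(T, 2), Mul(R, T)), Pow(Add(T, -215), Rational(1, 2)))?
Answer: Add(-24388, Mul(I, Pow(398, Rational(1, 2)))) ≈ Add(-24388., Mul(19.950, I))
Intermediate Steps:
Function('Q')(T) = Add(Pow(T, 2), Pow(Add(-215, T), Rational(1, 2)), Mul(192, T)) (Function('Q')(T) = Add(Add(Pow(T, 2), Mul(192, T)), Pow(Add(T, -215), Rational(1, 2))) = Add(Add(Pow(T, 2), Mul(192, T)), Pow(Add(-215, T), Rational(1, 2))) = Add(Pow(T, 2), Pow(Add(-215, T), Rational(1, 2)), Mul(192, T)))
Add(Function('Q')(-183), Mul(-1, 22741)) = Add(Add(Pow(-183, 2), Pow(Add(-215, -183), Rational(1, 2)), Mul(192, -183)), Mul(-1, 22741)) = Add(Add(33489, Pow(-398, Rational(1, 2)), -35136), -22741) = Add(Add(33489, Mul(I, Pow(398, Rational(1, 2))), -35136), -22741) = Add(Add(-1647, Mul(I, Pow(398, Rational(1, 2)))), -22741) = Add(-24388, Mul(I, Pow(398, Rational(1, 2))))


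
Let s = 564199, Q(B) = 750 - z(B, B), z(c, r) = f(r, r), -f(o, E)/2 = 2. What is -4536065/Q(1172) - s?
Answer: -429942111/754 ≈ -5.7022e+5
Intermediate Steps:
f(o, E) = -4 (f(o, E) = -2*2 = -4)
z(c, r) = -4
Q(B) = 754 (Q(B) = 750 - 1*(-4) = 750 + 4 = 754)
-4536065/Q(1172) - s = -4536065/754 - 1*564199 = -4536065*1/754 - 564199 = -4536065/754 - 564199 = -429942111/754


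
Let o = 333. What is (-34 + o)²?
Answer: 89401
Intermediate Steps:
(-34 + o)² = (-34 + 333)² = 299² = 89401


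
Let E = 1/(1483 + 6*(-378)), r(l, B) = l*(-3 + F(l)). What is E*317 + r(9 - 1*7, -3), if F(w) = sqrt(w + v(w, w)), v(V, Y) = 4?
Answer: -5027/785 + 2*sqrt(6) ≈ -1.5048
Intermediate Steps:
F(w) = sqrt(4 + w) (F(w) = sqrt(w + 4) = sqrt(4 + w))
r(l, B) = l*(-3 + sqrt(4 + l))
E = -1/785 (E = 1/(1483 - 2268) = 1/(-785) = -1/785 ≈ -0.0012739)
E*317 + r(9 - 1*7, -3) = -1/785*317 + (9 - 1*7)*(-3 + sqrt(4 + (9 - 1*7))) = -317/785 + (9 - 7)*(-3 + sqrt(4 + (9 - 7))) = -317/785 + 2*(-3 + sqrt(4 + 2)) = -317/785 + 2*(-3 + sqrt(6)) = -317/785 + (-6 + 2*sqrt(6)) = -5027/785 + 2*sqrt(6)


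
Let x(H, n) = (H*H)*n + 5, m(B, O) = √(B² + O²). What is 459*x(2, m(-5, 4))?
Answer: 2295 + 1836*√41 ≈ 14051.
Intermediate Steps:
x(H, n) = 5 + n*H² (x(H, n) = H²*n + 5 = n*H² + 5 = 5 + n*H²)
459*x(2, m(-5, 4)) = 459*(5 + √((-5)² + 4²)*2²) = 459*(5 + √(25 + 16)*4) = 459*(5 + √41*4) = 459*(5 + 4*√41) = 2295 + 1836*√41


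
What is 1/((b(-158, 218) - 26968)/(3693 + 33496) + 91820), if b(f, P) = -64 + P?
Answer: 37189/3414667166 ≈ 1.0891e-5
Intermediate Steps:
1/((b(-158, 218) - 26968)/(3693 + 33496) + 91820) = 1/(((-64 + 218) - 26968)/(3693 + 33496) + 91820) = 1/((154 - 26968)/37189 + 91820) = 1/(-26814*1/37189 + 91820) = 1/(-26814/37189 + 91820) = 1/(3414667166/37189) = 37189/3414667166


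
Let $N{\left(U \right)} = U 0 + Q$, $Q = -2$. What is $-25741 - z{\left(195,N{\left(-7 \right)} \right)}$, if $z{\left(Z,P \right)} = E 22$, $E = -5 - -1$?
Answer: $-25653$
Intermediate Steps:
$E = -4$ ($E = -5 + 1 = -4$)
$N{\left(U \right)} = -2$ ($N{\left(U \right)} = U 0 - 2 = 0 - 2 = -2$)
$z{\left(Z,P \right)} = -88$ ($z{\left(Z,P \right)} = \left(-4\right) 22 = -88$)
$-25741 - z{\left(195,N{\left(-7 \right)} \right)} = -25741 - -88 = -25741 + 88 = -25653$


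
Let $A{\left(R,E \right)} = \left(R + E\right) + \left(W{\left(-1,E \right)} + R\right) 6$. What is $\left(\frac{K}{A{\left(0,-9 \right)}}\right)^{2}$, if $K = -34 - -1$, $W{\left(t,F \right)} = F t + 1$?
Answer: $\frac{121}{289} \approx 0.41868$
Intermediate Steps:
$W{\left(t,F \right)} = 1 + F t$
$K = -33$ ($K = -34 + 1 = -33$)
$A{\left(R,E \right)} = 6 - 5 E + 7 R$ ($A{\left(R,E \right)} = \left(R + E\right) + \left(\left(1 + E \left(-1\right)\right) + R\right) 6 = \left(E + R\right) + \left(\left(1 - E\right) + R\right) 6 = \left(E + R\right) + \left(1 + R - E\right) 6 = \left(E + R\right) + \left(6 - 6 E + 6 R\right) = 6 - 5 E + 7 R$)
$\left(\frac{K}{A{\left(0,-9 \right)}}\right)^{2} = \left(- \frac{33}{6 - -45 + 7 \cdot 0}\right)^{2} = \left(- \frac{33}{6 + 45 + 0}\right)^{2} = \left(- \frac{33}{51}\right)^{2} = \left(\left(-33\right) \frac{1}{51}\right)^{2} = \left(- \frac{11}{17}\right)^{2} = \frac{121}{289}$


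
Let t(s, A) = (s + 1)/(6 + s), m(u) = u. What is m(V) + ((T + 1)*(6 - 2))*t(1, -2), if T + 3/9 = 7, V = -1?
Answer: 163/21 ≈ 7.7619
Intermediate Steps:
T = 20/3 (T = -⅓ + 7 = 20/3 ≈ 6.6667)
t(s, A) = (1 + s)/(6 + s)
m(V) + ((T + 1)*(6 - 2))*t(1, -2) = -1 + ((20/3 + 1)*(6 - 2))*((1 + 1)/(6 + 1)) = -1 + ((23/3)*4)*(2/7) = -1 + 92*((⅐)*2)/3 = -1 + (92/3)*(2/7) = -1 + 184/21 = 163/21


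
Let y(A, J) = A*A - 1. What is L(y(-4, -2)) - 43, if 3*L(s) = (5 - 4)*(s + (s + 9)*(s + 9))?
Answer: 154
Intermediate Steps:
y(A, J) = -1 + A**2 (y(A, J) = A**2 - 1 = -1 + A**2)
L(s) = s/3 + (9 + s)**2/3 (L(s) = ((5 - 4)*(s + (s + 9)*(s + 9)))/3 = (1*(s + (9 + s)*(9 + s)))/3 = (1*(s + (9 + s)**2))/3 = (s + (9 + s)**2)/3 = s/3 + (9 + s)**2/3)
L(y(-4, -2)) - 43 = ((-1 + (-4)**2)/3 + (9 + (-1 + (-4)**2))**2/3) - 43 = ((-1 + 16)/3 + (9 + (-1 + 16))**2/3) - 43 = ((1/3)*15 + (9 + 15)**2/3) - 43 = (5 + (1/3)*24**2) - 43 = (5 + (1/3)*576) - 43 = (5 + 192) - 43 = 197 - 43 = 154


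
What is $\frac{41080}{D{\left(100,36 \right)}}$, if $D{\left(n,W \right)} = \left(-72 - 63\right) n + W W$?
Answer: $- \frac{10270}{3051} \approx -3.3661$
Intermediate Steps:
$D{\left(n,W \right)} = W^{2} - 135 n$ ($D{\left(n,W \right)} = \left(-72 - 63\right) n + W^{2} = - 135 n + W^{2} = W^{2} - 135 n$)
$\frac{41080}{D{\left(100,36 \right)}} = \frac{41080}{36^{2} - 13500} = \frac{41080}{1296 - 13500} = \frac{41080}{-12204} = 41080 \left(- \frac{1}{12204}\right) = - \frac{10270}{3051}$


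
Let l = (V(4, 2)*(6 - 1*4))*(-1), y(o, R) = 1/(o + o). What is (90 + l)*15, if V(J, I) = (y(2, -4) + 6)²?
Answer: 1425/8 ≈ 178.13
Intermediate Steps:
y(o, R) = 1/(2*o)
V(J, I) = 625/16 (V(J, I) = ((½)/2 + 6)² = ((½)*(½) + 6)² = (¼ + 6)² = (25/4)² = 625/16)
l = -625/8 (l = (625*(6 - 1*4)/16)*(-1) = (625*(6 - 4)/16)*(-1) = ((625/16)*2)*(-1) = (625/8)*(-1) = -625/8 ≈ -78.125)
(90 + l)*15 = (90 - 625/8)*15 = (95/8)*15 = 1425/8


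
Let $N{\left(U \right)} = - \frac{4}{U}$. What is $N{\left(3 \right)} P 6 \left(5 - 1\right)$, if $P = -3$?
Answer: $96$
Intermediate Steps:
$N{\left(3 \right)} P 6 \left(5 - 1\right) = - \frac{4}{3} \left(-3\right) 6 \left(5 - 1\right) = \left(-4\right) \frac{1}{3} \left(-3\right) 6 \cdot 4 = \left(- \frac{4}{3}\right) \left(-3\right) 24 = 4 \cdot 24 = 96$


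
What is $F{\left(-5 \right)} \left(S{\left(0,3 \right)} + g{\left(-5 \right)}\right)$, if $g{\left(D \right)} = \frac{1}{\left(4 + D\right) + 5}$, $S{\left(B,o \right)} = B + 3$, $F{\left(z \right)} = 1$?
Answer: $\frac{13}{4} \approx 3.25$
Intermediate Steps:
$S{\left(B,o \right)} = 3 + B$
$g{\left(D \right)} = \frac{1}{9 + D}$
$F{\left(-5 \right)} \left(S{\left(0,3 \right)} + g{\left(-5 \right)}\right) = 1 \left(\left(3 + 0\right) + \frac{1}{9 - 5}\right) = 1 \left(3 + \frac{1}{4}\right) = 1 \cdot \frac{13}{4} = \frac{13}{4}$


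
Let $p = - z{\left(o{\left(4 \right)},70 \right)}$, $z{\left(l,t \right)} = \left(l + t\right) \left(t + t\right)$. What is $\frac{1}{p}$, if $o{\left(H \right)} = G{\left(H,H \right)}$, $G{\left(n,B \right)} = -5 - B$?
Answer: $- \frac{1}{8540} \approx -0.0001171$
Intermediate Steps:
$o{\left(H \right)} = -5 - H$
$z{\left(l,t \right)} = 2 t \left(l + t\right)$ ($z{\left(l,t \right)} = \left(l + t\right) 2 t = 2 t \left(l + t\right)$)
$p = -8540$ ($p = - 2 \cdot 70 \left(\left(-5 - 4\right) + 70\right) = - 2 \cdot 70 \left(-9 + 70\right) = - 2 \cdot 70 \cdot 61 = \left(-1\right) 8540 = -8540$)
$\frac{1}{p} = \frac{1}{-8540} = - \frac{1}{8540}$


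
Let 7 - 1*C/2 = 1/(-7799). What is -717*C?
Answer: -78287796/7799 ≈ -10038.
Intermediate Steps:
C = 109188/7799 (C = 14 - 2/(-7799) = 14 - 2*(-1/7799) = 14 + 2/7799 = 109188/7799 ≈ 14.000)
-717*C = -717*109188/7799 = -78287796/7799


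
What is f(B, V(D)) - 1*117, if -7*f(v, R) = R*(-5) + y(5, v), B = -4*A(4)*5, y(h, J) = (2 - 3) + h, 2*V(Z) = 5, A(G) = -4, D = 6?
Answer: -1621/14 ≈ -115.79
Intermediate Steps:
V(Z) = 5/2 (V(Z) = (½)*5 = 5/2)
y(h, J) = -1 + h
B = 80 (B = -4*(-4)*5 = 16*5 = 80)
f(v, R) = -4/7 + 5*R/7 (f(v, R) = -(R*(-5) + (-1 + 5))/7 = -(-5*R + 4)/7 = -(4 - 5*R)/7 = -4/7 + 5*R/7)
f(B, V(D)) - 1*117 = (-4/7 + (5/7)*(5/2)) - 1*117 = (-4/7 + 25/14) - 117 = 17/14 - 117 = -1621/14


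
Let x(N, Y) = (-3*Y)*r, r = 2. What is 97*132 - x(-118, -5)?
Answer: 12774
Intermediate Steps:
x(N, Y) = -6*Y (x(N, Y) = -3*Y*2 = -6*Y)
97*132 - x(-118, -5) = 97*132 - (-6)*(-5) = 12804 - 1*30 = 12804 - 30 = 12774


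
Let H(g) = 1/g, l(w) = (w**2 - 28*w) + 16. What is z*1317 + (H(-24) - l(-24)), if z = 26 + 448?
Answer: 14951855/24 ≈ 6.2299e+5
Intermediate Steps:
l(w) = 16 + w**2 - 28*w
z = 474
z*1317 + (H(-24) - l(-24)) = 474*1317 + (1/(-24) - (16 + (-24)**2 - 28*(-24))) = 624258 + (-1/24 - (16 + 576 + 672)) = 624258 + (-1/24 - 1*1264) = 624258 + (-1/24 - 1264) = 624258 - 30337/24 = 14951855/24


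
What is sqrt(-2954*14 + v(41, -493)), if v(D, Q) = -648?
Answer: 2*I*sqrt(10501) ≈ 204.95*I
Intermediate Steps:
sqrt(-2954*14 + v(41, -493)) = sqrt(-2954*14 - 648) = sqrt(-41356 - 648) = sqrt(-42004) = 2*I*sqrt(10501)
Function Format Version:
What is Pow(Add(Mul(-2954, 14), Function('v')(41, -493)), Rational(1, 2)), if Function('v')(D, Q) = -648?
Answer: Mul(2, I, Pow(10501, Rational(1, 2))) ≈ Mul(204.95, I)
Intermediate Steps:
Pow(Add(Mul(-2954, 14), Function('v')(41, -493)), Rational(1, 2)) = Pow(Add(Mul(-2954, 14), -648), Rational(1, 2)) = Pow(Add(-41356, -648), Rational(1, 2)) = Pow(-42004, Rational(1, 2)) = Mul(2, I, Pow(10501, Rational(1, 2)))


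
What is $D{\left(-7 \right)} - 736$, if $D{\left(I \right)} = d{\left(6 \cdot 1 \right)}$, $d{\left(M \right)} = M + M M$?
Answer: $-694$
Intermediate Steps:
$d{\left(M \right)} = M + M^{2}$
$D{\left(I \right)} = 42$ ($D{\left(I \right)} = 6 \cdot 1 \left(1 + 6 \cdot 1\right) = 6 \left(1 + 6\right) = 6 \cdot 7 = 42$)
$D{\left(-7 \right)} - 736 = 42 - 736 = -694$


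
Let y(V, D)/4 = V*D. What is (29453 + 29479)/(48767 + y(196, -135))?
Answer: -58932/57073 ≈ -1.0326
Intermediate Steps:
y(V, D) = 4*D*V (y(V, D) = 4*(V*D) = 4*(D*V) = 4*D*V)
(29453 + 29479)/(48767 + y(196, -135)) = (29453 + 29479)/(48767 + 4*(-135)*196) = 58932/(48767 - 105840) = 58932/(-57073) = 58932*(-1/57073) = -58932/57073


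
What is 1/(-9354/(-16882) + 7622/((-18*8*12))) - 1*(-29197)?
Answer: 821237835407/28127723 ≈ 29197.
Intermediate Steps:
1/(-9354/(-16882) + 7622/((-18*8*12))) - 1*(-29197) = 1/(-9354*(-1/16882) + 7622/((-144*12))) + 29197 = 1/(4677/8441 + 7622/(-1728)) + 29197 = 1/(4677/8441 + 7622*(-1/1728)) + 29197 = 1/(4677/8441 - 3811/864) + 29197 = 1/(-28127723/7293024) + 29197 = -7293024/28127723 + 29197 = 821237835407/28127723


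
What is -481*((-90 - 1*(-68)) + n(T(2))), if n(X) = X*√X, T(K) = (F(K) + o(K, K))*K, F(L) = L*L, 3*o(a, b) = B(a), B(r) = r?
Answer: 10582 - 26936*√21/9 ≈ -3133.1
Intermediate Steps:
o(a, b) = a/3
F(L) = L²
T(K) = K*(K² + K/3) (T(K) = (K² + K/3)*K = K*(K² + K/3))
n(X) = X^(3/2)
-481*((-90 - 1*(-68)) + n(T(2))) = -481*((-90 - 1*(-68)) + (2²*(⅓ + 2))^(3/2)) = -481*((-90 + 68) + (4*(7/3))^(3/2)) = -481*(-22 + (28/3)^(3/2)) = -481*(-22 + 56*√21/9) = 10582 - 26936*√21/9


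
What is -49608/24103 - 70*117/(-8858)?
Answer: -121012047/106752187 ≈ -1.1336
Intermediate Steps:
-49608/24103 - 70*117/(-8858) = -49608*1/24103 - 8190*(-1/8858) = -49608/24103 + 4095/4429 = -121012047/106752187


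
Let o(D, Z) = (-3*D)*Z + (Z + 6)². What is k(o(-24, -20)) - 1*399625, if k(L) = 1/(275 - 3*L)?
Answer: -1601297374/4007 ≈ -3.9963e+5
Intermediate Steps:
o(D, Z) = (6 + Z)² - 3*D*Z (o(D, Z) = -3*D*Z + (6 + Z)² = (6 + Z)² - 3*D*Z)
k(o(-24, -20)) - 1*399625 = -1/(-275 + 3*((6 - 20)² - 3*(-24)*(-20))) - 1*399625 = -1/(-275 + 3*((-14)² - 1440)) - 399625 = -1/(-275 + 3*(196 - 1440)) - 399625 = -1/(-275 + 3*(-1244)) - 399625 = -1/(-275 - 3732) - 399625 = -1/(-4007) - 399625 = -1*(-1/4007) - 399625 = 1/4007 - 399625 = -1601297374/4007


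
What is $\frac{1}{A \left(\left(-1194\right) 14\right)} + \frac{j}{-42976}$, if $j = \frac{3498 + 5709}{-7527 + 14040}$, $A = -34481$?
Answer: $- \frac{442207602607}{13444295146804704} \approx -3.2892 \cdot 10^{-5}$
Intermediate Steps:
$j = \frac{3069}{2171}$ ($j = \frac{9207}{6513} = 9207 \cdot \frac{1}{6513} = \frac{3069}{2171} \approx 1.4136$)
$\frac{1}{A \left(\left(-1194\right) 14\right)} + \frac{j}{-42976} = \frac{1}{\left(-34481\right) \left(\left(-1194\right) 14\right)} + \frac{3069}{2171 \left(-42976\right)} = - \frac{1}{34481 \left(-16716\right)} + \frac{3069}{2171} \left(- \frac{1}{42976}\right) = \left(- \frac{1}{34481}\right) \left(- \frac{1}{16716}\right) - \frac{3069}{93300896} = \frac{1}{576384396} - \frac{3069}{93300896} = - \frac{442207602607}{13444295146804704}$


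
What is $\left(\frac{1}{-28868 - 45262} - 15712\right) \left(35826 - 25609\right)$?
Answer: $- \frac{11900052141737}{74130} \approx -1.6053 \cdot 10^{8}$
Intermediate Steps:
$\left(\frac{1}{-28868 - 45262} - 15712\right) \left(35826 - 25609\right) = \left(\frac{1}{-74130} - 15712\right) 10217 = \left(- \frac{1}{74130} - 15712\right) 10217 = \left(- \frac{1164730561}{74130}\right) 10217 = - \frac{11900052141737}{74130}$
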